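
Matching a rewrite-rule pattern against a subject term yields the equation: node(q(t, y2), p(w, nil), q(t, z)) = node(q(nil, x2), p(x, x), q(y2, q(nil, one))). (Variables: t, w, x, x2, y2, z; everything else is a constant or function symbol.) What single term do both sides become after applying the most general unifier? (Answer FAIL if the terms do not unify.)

Decompose node/3: q(t, y2) = q(nil, x2),  p(w, nil) = p(x, x),  q(t, z) = q(y2, q(nil, one)).
Decompose q/2: t = nil,  y2 = x2.
Bind t := nil; substituting into the one remaining equation that mentions t gives: q(nil, z) = q(y2, q(nil, one)).
Bind y2 := x2; substituting into the one remaining equation that mentions y2 gives: q(nil, z) = q(x2, q(nil, one)).
Decompose p/2: w = x,  nil = x.
Bind w := x; no other remaining equation mentions w.
Bind x := nil; no other remaining equation mentions x. Substituting into the earlier binding gives w := nil.
Decompose q/2: nil = x2,  z = q(nil, one).
Bind x2 := nil; no other remaining equation mentions x2. Substituting into the earlier binding gives y2 := nil.
Bind z := q(nil, one).
Applying the MGU to either side gives node(q(nil, nil), p(nil, nil), q(nil, q(nil, one))).

node(q(nil, nil), p(nil, nil), q(nil, q(nil, one)))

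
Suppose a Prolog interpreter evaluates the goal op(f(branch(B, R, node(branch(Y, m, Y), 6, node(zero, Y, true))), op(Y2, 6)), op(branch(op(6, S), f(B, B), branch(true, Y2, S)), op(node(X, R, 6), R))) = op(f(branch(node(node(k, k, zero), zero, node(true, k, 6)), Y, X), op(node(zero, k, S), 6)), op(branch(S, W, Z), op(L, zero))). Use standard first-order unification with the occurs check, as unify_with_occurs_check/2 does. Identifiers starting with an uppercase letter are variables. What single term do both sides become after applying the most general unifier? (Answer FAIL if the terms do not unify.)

FAIL

Decompose op/2: f(branch(B, R, node(branch(Y, m, Y), 6, node(zero, Y, true))), op(Y2, 6)) = f(branch(node(node(k, k, zero), zero, node(true, k, 6)), Y, X), op(node(zero, k, S), 6)),  op(branch(op(6, S), f(B, B), branch(true, Y2, S)), op(node(X, R, 6), R)) = op(branch(S, W, Z), op(L, zero)).
Decompose f/2: branch(B, R, node(branch(Y, m, Y), 6, node(zero, Y, true))) = branch(node(node(k, k, zero), zero, node(true, k, 6)), Y, X),  op(Y2, 6) = op(node(zero, k, S), 6).
Decompose branch/3: B = node(node(k, k, zero), zero, node(true, k, 6)),  R = Y,  node(branch(Y, m, Y), 6, node(zero, Y, true)) = X.
Bind B := node(node(k, k, zero), zero, node(true, k, 6)); substituting into the one remaining equation that mentions B gives: op(branch(op(6, S), f(node(node(k, k, zero), zero, node(true, k, 6)), node(node(k, k, zero), zero, node(true, k, 6))), branch(true, Y2, S)), op(node(X, R, 6), R)) = op(branch(S, W, Z), op(L, zero)).
Bind R := Y; substituting into the one remaining equation that mentions R gives: op(branch(op(6, S), f(node(node(k, k, zero), zero, node(true, k, 6)), node(node(k, k, zero), zero, node(true, k, 6))), branch(true, Y2, S)), op(node(X, Y, 6), Y)) = op(branch(S, W, Z), op(L, zero)).
Bind X := node(branch(Y, m, Y), 6, node(zero, Y, true)); substituting into the one remaining equation that mentions X gives: op(branch(op(6, S), f(node(node(k, k, zero), zero, node(true, k, 6)), node(node(k, k, zero), zero, node(true, k, 6))), branch(true, Y2, S)), op(node(node(branch(Y, m, Y), 6, node(zero, Y, true)), Y, 6), Y)) = op(branch(S, W, Z), op(L, zero)).
Decompose op/2: Y2 = node(zero, k, S),  6 = 6.
Bind Y2 := node(zero, k, S); substituting into the one remaining equation that mentions Y2 gives: op(branch(op(6, S), f(node(node(k, k, zero), zero, node(true, k, 6)), node(node(k, k, zero), zero, node(true, k, 6))), branch(true, node(zero, k, S), S)), op(node(node(branch(Y, m, Y), 6, node(zero, Y, true)), Y, 6), Y)) = op(branch(S, W, Z), op(L, zero)).
Delete trivial equation 6 = 6.
Decompose op/2: branch(op(6, S), f(node(node(k, k, zero), zero, node(true, k, 6)), node(node(k, k, zero), zero, node(true, k, 6))), branch(true, node(zero, k, S), S)) = branch(S, W, Z),  op(node(node(branch(Y, m, Y), 6, node(zero, Y, true)), Y, 6), Y) = op(L, zero).
Decompose branch/3: op(6, S) = S,  f(node(node(k, k, zero), zero, node(true, k, 6)), node(node(k, k, zero), zero, node(true, k, 6))) = W,  branch(true, node(zero, k, S), S) = Z.
Occurs check fails: S occurs in op(6, S); the equation S = op(6, S) has no finite solution.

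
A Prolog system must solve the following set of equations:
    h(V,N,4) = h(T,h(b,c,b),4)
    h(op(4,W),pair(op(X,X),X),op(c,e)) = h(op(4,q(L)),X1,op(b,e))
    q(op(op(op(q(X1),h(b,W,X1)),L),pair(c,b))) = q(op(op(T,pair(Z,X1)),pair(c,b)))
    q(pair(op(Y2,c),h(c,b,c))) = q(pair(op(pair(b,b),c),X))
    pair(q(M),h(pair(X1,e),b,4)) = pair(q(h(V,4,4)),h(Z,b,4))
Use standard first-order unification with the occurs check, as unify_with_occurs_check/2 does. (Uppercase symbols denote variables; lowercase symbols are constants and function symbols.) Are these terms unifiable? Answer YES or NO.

NO

Decompose h/3: V = T,  N = h(b,c,b),  4 = 4.
Bind V := T; substituting into the one remaining equation that mentions V gives: pair(q(M),h(pair(X1,e),b,4)) = pair(q(h(T,4,4)),h(Z,b,4)).
Bind N := h(b,c,b); no other remaining equation mentions N.
Delete trivial equation 4 = 4.
Decompose h/3: op(4,W) = op(4,q(L)),  pair(op(X,X),X) = X1,  op(c,e) = op(b,e).
Decompose op/2: 4 = 4,  W = q(L).
Delete trivial equation 4 = 4.
Bind W := q(L); substituting into the one remaining equation that mentions W gives: q(op(op(op(q(X1),h(b,q(L),X1)),L),pair(c,b))) = q(op(op(T,pair(Z,X1)),pair(c,b))).
Bind X1 := pair(op(X,X),X); substituting into the 2 remaining equations that mention X1 gives: q(op(op(op(q(pair(op(X,X),X)),h(b,q(L),pair(op(X,X),X))),L),pair(c,b))) = q(op(op(T,pair(Z,pair(op(X,X),X))),pair(c,b))),  pair(q(M),h(pair(pair(op(X,X),X),e),b,4)) = pair(q(h(T,4,4)),h(Z,b,4)).
Decompose op/2: c = b,  e = e.
Clash: constants c and b differ; no unifier exists.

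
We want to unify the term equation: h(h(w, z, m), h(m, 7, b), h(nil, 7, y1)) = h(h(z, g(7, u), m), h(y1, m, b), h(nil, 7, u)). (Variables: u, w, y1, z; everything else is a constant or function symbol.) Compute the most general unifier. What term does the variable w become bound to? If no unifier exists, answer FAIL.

FAIL

Decompose h/3: h(w, z, m) = h(z, g(7, u), m),  h(m, 7, b) = h(y1, m, b),  h(nil, 7, y1) = h(nil, 7, u).
Decompose h/3: w = z,  z = g(7, u),  m = m.
Bind w := z; no other remaining equation mentions w.
Bind z := g(7, u); no other remaining equation mentions z. Substituting into the earlier binding gives w := g(7, u).
Delete trivial equation m = m.
Decompose h/3: m = y1,  7 = m,  b = b.
Bind y1 := m; substituting into the one remaining equation that mentions y1 gives: h(nil, 7, m) = h(nil, 7, u).
Clash: constants 7 and m differ; no unifier exists.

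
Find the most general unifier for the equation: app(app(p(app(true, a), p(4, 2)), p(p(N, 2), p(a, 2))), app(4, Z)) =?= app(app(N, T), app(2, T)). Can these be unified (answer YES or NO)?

NO

Decompose app/2: app(p(app(true, a), p(4, 2)), p(p(N, 2), p(a, 2))) =?= app(N, T),  app(4, Z) =?= app(2, T).
Decompose app/2: p(app(true, a), p(4, 2)) =?= N,  p(p(N, 2), p(a, 2)) =?= T.
Bind N := p(app(true, a), p(4, 2)); substituting into the one remaining equation that mentions N gives: p(p(p(app(true, a), p(4, 2)), 2), p(a, 2)) =?= T.
Bind T := p(p(p(app(true, a), p(4, 2)), 2), p(a, 2)); substituting into the remaining equation gives: app(4, Z) =?= app(2, p(p(p(app(true, a), p(4, 2)), 2), p(a, 2))).
Decompose app/2: 4 =?= 2,  Z =?= p(p(p(app(true, a), p(4, 2)), 2), p(a, 2)).
Clash: constants 4 and 2 differ; no unifier exists.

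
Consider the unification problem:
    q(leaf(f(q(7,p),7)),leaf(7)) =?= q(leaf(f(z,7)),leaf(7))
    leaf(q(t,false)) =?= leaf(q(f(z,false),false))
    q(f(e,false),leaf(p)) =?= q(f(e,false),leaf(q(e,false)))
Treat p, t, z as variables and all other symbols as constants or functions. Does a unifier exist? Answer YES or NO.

Decompose q/2: leaf(f(q(7,p),7)) =?= leaf(f(z,7)),  leaf(7) =?= leaf(7).
Decompose leaf/1: f(q(7,p),7) =?= f(z,7).
Decompose f/2: q(7,p) =?= z,  7 =?= 7.
Bind z := q(7,p); substituting into the one remaining equation that mentions z gives: leaf(q(t,false)) =?= leaf(q(f(q(7,p),false),false)).
Delete trivial equation 7 =?= 7.
Delete trivial equation leaf(7) =?= leaf(7).
Decompose leaf/1: q(t,false) =?= q(f(q(7,p),false),false).
Decompose q/2: t =?= f(q(7,p),false),  false =?= false.
Bind t := f(q(7,p),false); no other remaining equation mentions t.
Delete trivial equation false =?= false.
Decompose q/2: f(e,false) =?= f(e,false),  leaf(p) =?= leaf(q(e,false)).
Delete trivial equation f(e,false) =?= f(e,false).
Decompose leaf/1: p =?= q(e,false).
Bind p := q(e,false). Substituting into the earlier bindings gives z := q(7,q(e,false)), t := f(q(7,q(e,false)),false).
No equations remain and no clash or occurs-check failure arose, so a unifier exists.

YES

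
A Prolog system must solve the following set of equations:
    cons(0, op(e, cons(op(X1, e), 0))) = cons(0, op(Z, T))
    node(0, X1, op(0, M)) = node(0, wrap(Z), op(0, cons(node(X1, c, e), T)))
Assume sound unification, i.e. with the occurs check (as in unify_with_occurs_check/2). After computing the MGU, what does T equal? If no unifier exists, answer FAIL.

cons(op(wrap(e), e), 0)

Decompose cons/2: 0 = 0,  op(e, cons(op(X1, e), 0)) = op(Z, T).
Delete trivial equation 0 = 0.
Decompose op/2: e = Z,  cons(op(X1, e), 0) = T.
Bind Z := e; substituting into the one remaining equation that mentions Z gives: node(0, X1, op(0, M)) = node(0, wrap(e), op(0, cons(node(X1, c, e), T))).
Bind T := cons(op(X1, e), 0); substituting into the remaining equation gives: node(0, X1, op(0, M)) = node(0, wrap(e), op(0, cons(node(X1, c, e), cons(op(X1, e), 0)))).
Decompose node/3: 0 = 0,  X1 = wrap(e),  op(0, M) = op(0, cons(node(X1, c, e), cons(op(X1, e), 0))).
Delete trivial equation 0 = 0.
Bind X1 := wrap(e); substituting into the remaining equation gives: op(0, M) = op(0, cons(node(wrap(e), c, e), cons(op(wrap(e), e), 0))). Substituting into the earlier binding gives T := cons(op(wrap(e), e), 0).
Decompose op/2: 0 = 0,  M = cons(node(wrap(e), c, e), cons(op(wrap(e), e), 0)).
Delete trivial equation 0 = 0.
Bind M := cons(node(wrap(e), c, e), cons(op(wrap(e), e), 0)).
MGU = { Z = e, T = cons(op(wrap(e), e), 0), X1 = wrap(e), M = cons(node(wrap(e), c, e), cons(op(wrap(e), e), 0)) }, so T = cons(op(wrap(e), e), 0).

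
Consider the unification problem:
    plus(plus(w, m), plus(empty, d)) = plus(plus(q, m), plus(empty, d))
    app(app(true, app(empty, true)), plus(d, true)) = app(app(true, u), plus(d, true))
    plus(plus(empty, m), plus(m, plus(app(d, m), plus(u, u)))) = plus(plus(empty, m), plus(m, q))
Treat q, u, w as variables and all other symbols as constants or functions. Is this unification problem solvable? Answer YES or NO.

YES

Decompose plus/2: plus(w, m) = plus(q, m),  plus(empty, d) = plus(empty, d).
Decompose plus/2: w = q,  m = m.
Bind w := q; no other remaining equation mentions w.
Delete trivial equation m = m.
Delete trivial equation plus(empty, d) = plus(empty, d).
Decompose app/2: app(true, app(empty, true)) = app(true, u),  plus(d, true) = plus(d, true).
Decompose app/2: true = true,  app(empty, true) = u.
Delete trivial equation true = true.
Bind u := app(empty, true); substituting into the one remaining equation that mentions u gives: plus(plus(empty, m), plus(m, plus(app(d, m), plus(app(empty, true), app(empty, true))))) = plus(plus(empty, m), plus(m, q)).
Delete trivial equation plus(d, true) = plus(d, true).
Decompose plus/2: plus(empty, m) = plus(empty, m),  plus(m, plus(app(d, m), plus(app(empty, true), app(empty, true)))) = plus(m, q).
Delete trivial equation plus(empty, m) = plus(empty, m).
Decompose plus/2: m = m,  plus(app(d, m), plus(app(empty, true), app(empty, true))) = q.
Delete trivial equation m = m.
Bind q := plus(app(d, m), plus(app(empty, true), app(empty, true))). Substituting into the earlier binding gives w := plus(app(d, m), plus(app(empty, true), app(empty, true))).
No equations remain and no clash or occurs-check failure arose, so a unifier exists.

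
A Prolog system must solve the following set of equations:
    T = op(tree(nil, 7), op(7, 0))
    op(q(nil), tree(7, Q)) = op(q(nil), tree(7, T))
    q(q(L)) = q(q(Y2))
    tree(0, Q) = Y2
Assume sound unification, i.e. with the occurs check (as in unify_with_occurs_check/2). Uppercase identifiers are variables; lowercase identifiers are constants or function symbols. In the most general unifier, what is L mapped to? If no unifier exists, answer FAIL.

tree(0, op(tree(nil, 7), op(7, 0)))

Bind T := op(tree(nil, 7), op(7, 0)); substituting into the one remaining equation that mentions T gives: op(q(nil), tree(7, Q)) = op(q(nil), tree(7, op(tree(nil, 7), op(7, 0)))).
Decompose op/2: q(nil) = q(nil),  tree(7, Q) = tree(7, op(tree(nil, 7), op(7, 0))).
Delete trivial equation q(nil) = q(nil).
Decompose tree/2: 7 = 7,  Q = op(tree(nil, 7), op(7, 0)).
Delete trivial equation 7 = 7.
Bind Q := op(tree(nil, 7), op(7, 0)); substituting into the one remaining equation that mentions Q gives: tree(0, op(tree(nil, 7), op(7, 0))) = Y2.
Decompose q/1: q(L) = q(Y2).
Decompose q/1: L = Y2.
Bind L := Y2; no other remaining equation mentions L.
Bind Y2 := tree(0, op(tree(nil, 7), op(7, 0))). Substituting into the earlier binding gives L := tree(0, op(tree(nil, 7), op(7, 0))).
MGU = { T = op(tree(nil, 7), op(7, 0)), Q = op(tree(nil, 7), op(7, 0)), L = tree(0, op(tree(nil, 7), op(7, 0))), Y2 = tree(0, op(tree(nil, 7), op(7, 0))) }, so L = tree(0, op(tree(nil, 7), op(7, 0))).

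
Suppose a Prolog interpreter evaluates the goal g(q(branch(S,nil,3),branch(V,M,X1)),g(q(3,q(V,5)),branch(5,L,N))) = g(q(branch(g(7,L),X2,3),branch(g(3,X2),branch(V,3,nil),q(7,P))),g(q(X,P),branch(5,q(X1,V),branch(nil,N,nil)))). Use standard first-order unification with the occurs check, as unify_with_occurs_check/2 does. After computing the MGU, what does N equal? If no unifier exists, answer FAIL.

Decompose g/2: q(branch(S,nil,3),branch(V,M,X1)) = q(branch(g(7,L),X2,3),branch(g(3,X2),branch(V,3,nil),q(7,P))),  g(q(3,q(V,5)),branch(5,L,N)) = g(q(X,P),branch(5,q(X1,V),branch(nil,N,nil))).
Decompose q/2: branch(S,nil,3) = branch(g(7,L),X2,3),  branch(V,M,X1) = branch(g(3,X2),branch(V,3,nil),q(7,P)).
Decompose branch/3: S = g(7,L),  nil = X2,  3 = 3.
Bind S := g(7,L); no other remaining equation mentions S.
Bind X2 := nil; substituting into the one remaining equation that mentions X2 gives: branch(V,M,X1) = branch(g(3,nil),branch(V,3,nil),q(7,P)).
Delete trivial equation 3 = 3.
Decompose branch/3: V = g(3,nil),  M = branch(V,3,nil),  X1 = q(7,P).
Bind V := g(3,nil); substituting into the 2 remaining equations that mention V gives: M = branch(g(3,nil),3,nil),  g(q(3,q(g(3,nil),5)),branch(5,L,N)) = g(q(X,P),branch(5,q(X1,g(3,nil)),branch(nil,N,nil))).
Bind M := branch(g(3,nil),3,nil); no other remaining equation mentions M.
Bind X1 := q(7,P); substituting into the remaining equation gives: g(q(3,q(g(3,nil),5)),branch(5,L,N)) = g(q(X,P),branch(5,q(q(7,P),g(3,nil)),branch(nil,N,nil))).
Decompose g/2: q(3,q(g(3,nil),5)) = q(X,P),  branch(5,L,N) = branch(5,q(q(7,P),g(3,nil)),branch(nil,N,nil)).
Decompose q/2: 3 = X,  q(g(3,nil),5) = P.
Bind X := 3; no other remaining equation mentions X.
Bind P := q(g(3,nil),5); substituting into the remaining equation gives: branch(5,L,N) = branch(5,q(q(7,q(g(3,nil),5)),g(3,nil)),branch(nil,N,nil)). Substituting into the earlier binding gives X1 := q(7,q(g(3,nil),5)).
Decompose branch/3: 5 = 5,  L = q(q(7,q(g(3,nil),5)),g(3,nil)),  N = branch(nil,N,nil).
Delete trivial equation 5 = 5.
Bind L := q(q(7,q(g(3,nil),5)),g(3,nil)); no other remaining equation mentions L. Substituting into the earlier binding gives S := g(7,q(q(7,q(g(3,nil),5)),g(3,nil))).
Occurs check fails: N occurs in branch(nil,N,nil); the equation N = branch(nil,N,nil) has no finite solution.

FAIL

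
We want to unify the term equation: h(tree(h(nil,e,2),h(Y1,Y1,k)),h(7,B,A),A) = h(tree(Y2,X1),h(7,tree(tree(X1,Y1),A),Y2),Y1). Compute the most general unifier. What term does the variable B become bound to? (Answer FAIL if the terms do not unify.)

tree(tree(h(h(nil,e,2),h(nil,e,2),k),h(nil,e,2)),h(nil,e,2))

Decompose h/3: tree(h(nil,e,2),h(Y1,Y1,k)) = tree(Y2,X1),  h(7,B,A) = h(7,tree(tree(X1,Y1),A),Y2),  A = Y1.
Decompose tree/2: h(nil,e,2) = Y2,  h(Y1,Y1,k) = X1.
Bind Y2 := h(nil,e,2); substituting into the one remaining equation that mentions Y2 gives: h(7,B,A) = h(7,tree(tree(X1,Y1),A),h(nil,e,2)).
Bind X1 := h(Y1,Y1,k); substituting into the one remaining equation that mentions X1 gives: h(7,B,A) = h(7,tree(tree(h(Y1,Y1,k),Y1),A),h(nil,e,2)).
Decompose h/3: 7 = 7,  B = tree(tree(h(Y1,Y1,k),Y1),A),  A = h(nil,e,2).
Delete trivial equation 7 = 7.
Bind B := tree(tree(h(Y1,Y1,k),Y1),A); no other remaining equation mentions B.
Bind A := h(nil,e,2); substituting into the remaining equation gives: h(nil,e,2) = Y1. Substituting into the earlier binding gives B := tree(tree(h(Y1,Y1,k),Y1),h(nil,e,2)).
Bind Y1 := h(nil,e,2). Substituting into the earlier bindings gives X1 := h(h(nil,e,2),h(nil,e,2),k), B := tree(tree(h(h(nil,e,2),h(nil,e,2),k),h(nil,e,2)),h(nil,e,2)).
MGU = { Y2 ↦ h(nil,e,2), X1 ↦ h(h(nil,e,2),h(nil,e,2),k), B ↦ tree(tree(h(h(nil,e,2),h(nil,e,2),k),h(nil,e,2)),h(nil,e,2)), A ↦ h(nil,e,2), Y1 ↦ h(nil,e,2) }, so B ↦ tree(tree(h(h(nil,e,2),h(nil,e,2),k),h(nil,e,2)),h(nil,e,2)).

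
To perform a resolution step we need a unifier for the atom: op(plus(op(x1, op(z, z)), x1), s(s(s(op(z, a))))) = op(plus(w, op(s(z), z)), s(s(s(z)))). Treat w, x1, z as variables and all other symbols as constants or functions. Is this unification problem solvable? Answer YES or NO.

NO

Decompose op/2: plus(op(x1, op(z, z)), x1) = plus(w, op(s(z), z)),  s(s(s(op(z, a)))) = s(s(s(z))).
Decompose plus/2: op(x1, op(z, z)) = w,  x1 = op(s(z), z).
Bind w := op(x1, op(z, z)); no other remaining equation mentions w.
Bind x1 := op(s(z), z); no other remaining equation mentions x1. Substituting into the earlier binding gives w := op(op(s(z), z), op(z, z)).
Decompose s/1: s(s(op(z, a))) = s(s(z)).
Decompose s/1: s(op(z, a)) = s(z).
Decompose s/1: op(z, a) = z.
Occurs check fails: z occurs in op(z, a); the equation z = op(z, a) has no finite solution.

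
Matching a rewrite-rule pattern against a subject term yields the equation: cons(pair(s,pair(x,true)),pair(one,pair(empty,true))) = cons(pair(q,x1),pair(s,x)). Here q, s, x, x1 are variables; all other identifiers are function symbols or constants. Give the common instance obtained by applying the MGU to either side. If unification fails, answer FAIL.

cons(pair(one,pair(pair(empty,true),true)),pair(one,pair(empty,true)))

Decompose cons/2: pair(s,pair(x,true)) = pair(q,x1),  pair(one,pair(empty,true)) = pair(s,x).
Decompose pair/2: s = q,  pair(x,true) = x1.
Bind s := q; substituting into the one remaining equation that mentions s gives: pair(one,pair(empty,true)) = pair(q,x).
Bind x1 := pair(x,true); no other remaining equation mentions x1.
Decompose pair/2: one = q,  pair(empty,true) = x.
Bind q := one; no other remaining equation mentions q. Substituting into the earlier binding gives s := one.
Bind x := pair(empty,true). Substituting into the earlier binding gives x1 := pair(pair(empty,true),true).
Applying the MGU to either side gives cons(pair(one,pair(pair(empty,true),true)),pair(one,pair(empty,true))).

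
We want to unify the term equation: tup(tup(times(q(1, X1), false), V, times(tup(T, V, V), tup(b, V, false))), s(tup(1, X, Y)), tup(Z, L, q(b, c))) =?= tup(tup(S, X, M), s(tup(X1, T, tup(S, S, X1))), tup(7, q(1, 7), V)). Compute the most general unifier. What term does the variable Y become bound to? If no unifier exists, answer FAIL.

tup(times(q(1, 1), false), times(q(1, 1), false), 1)

Decompose tup/3: tup(times(q(1, X1), false), V, times(tup(T, V, V), tup(b, V, false))) =?= tup(S, X, M),  s(tup(1, X, Y)) =?= s(tup(X1, T, tup(S, S, X1))),  tup(Z, L, q(b, c)) =?= tup(7, q(1, 7), V).
Decompose tup/3: times(q(1, X1), false) =?= S,  V =?= X,  times(tup(T, V, V), tup(b, V, false)) =?= M.
Bind S := times(q(1, X1), false); substituting into the one remaining equation that mentions S gives: s(tup(1, X, Y)) =?= s(tup(X1, T, tup(times(q(1, X1), false), times(q(1, X1), false), X1))).
Bind V := X; substituting into the 2 remaining equations that mention V gives: times(tup(T, X, X), tup(b, X, false)) =?= M,  tup(Z, L, q(b, c)) =?= tup(7, q(1, 7), X).
Bind M := times(tup(T, X, X), tup(b, X, false)); no other remaining equation mentions M.
Decompose s/1: tup(1, X, Y) =?= tup(X1, T, tup(times(q(1, X1), false), times(q(1, X1), false), X1)).
Decompose tup/3: 1 =?= X1,  X =?= T,  Y =?= tup(times(q(1, X1), false), times(q(1, X1), false), X1).
Bind X1 := 1; substituting into the one remaining equation that mentions X1 gives: Y =?= tup(times(q(1, 1), false), times(q(1, 1), false), 1). Substituting into the earlier binding gives S := times(q(1, 1), false).
Bind X := T; substituting into the one remaining equation that mentions X gives: tup(Z, L, q(b, c)) =?= tup(7, q(1, 7), T). Substituting into the earlier bindings gives V := T, M := times(tup(T, T, T), tup(b, T, false)).
Bind Y := tup(times(q(1, 1), false), times(q(1, 1), false), 1); no other remaining equation mentions Y.
Decompose tup/3: Z =?= 7,  L =?= q(1, 7),  q(b, c) =?= T.
Bind Z := 7; no other remaining equation mentions Z.
Bind L := q(1, 7); no other remaining equation mentions L.
Bind T := q(b, c). Substituting into the earlier bindings gives V := q(b, c), M := times(tup(q(b, c), q(b, c), q(b, c)), tup(b, q(b, c), false)), X := q(b, c).
MGU = { S -> times(q(1, 1), false), V -> q(b, c), M -> times(tup(q(b, c), q(b, c), q(b, c)), tup(b, q(b, c), false)), X1 -> 1, X -> q(b, c), Y -> tup(times(q(1, 1), false), times(q(1, 1), false), 1), Z -> 7, L -> q(1, 7), T -> q(b, c) }, so Y -> tup(times(q(1, 1), false), times(q(1, 1), false), 1).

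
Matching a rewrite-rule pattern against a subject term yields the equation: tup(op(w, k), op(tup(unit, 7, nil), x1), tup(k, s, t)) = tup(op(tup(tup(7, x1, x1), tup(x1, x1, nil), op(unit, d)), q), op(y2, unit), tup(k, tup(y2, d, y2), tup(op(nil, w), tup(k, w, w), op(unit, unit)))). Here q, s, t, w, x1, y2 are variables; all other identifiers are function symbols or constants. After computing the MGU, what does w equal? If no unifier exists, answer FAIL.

tup(tup(7, unit, unit), tup(unit, unit, nil), op(unit, d))

Decompose tup/3: op(w, k) = op(tup(tup(7, x1, x1), tup(x1, x1, nil), op(unit, d)), q),  op(tup(unit, 7, nil), x1) = op(y2, unit),  tup(k, s, t) = tup(k, tup(y2, d, y2), tup(op(nil, w), tup(k, w, w), op(unit, unit))).
Decompose op/2: w = tup(tup(7, x1, x1), tup(x1, x1, nil), op(unit, d)),  k = q.
Bind w := tup(tup(7, x1, x1), tup(x1, x1, nil), op(unit, d)); substituting into the one remaining equation that mentions w gives: tup(k, s, t) = tup(k, tup(y2, d, y2), tup(op(nil, tup(tup(7, x1, x1), tup(x1, x1, nil), op(unit, d))), tup(k, tup(tup(7, x1, x1), tup(x1, x1, nil), op(unit, d)), tup(tup(7, x1, x1), tup(x1, x1, nil), op(unit, d))), op(unit, unit))).
Bind q := k; no other remaining equation mentions q.
Decompose op/2: tup(unit, 7, nil) = y2,  x1 = unit.
Bind y2 := tup(unit, 7, nil); substituting into the one remaining equation that mentions y2 gives: tup(k, s, t) = tup(k, tup(tup(unit, 7, nil), d, tup(unit, 7, nil)), tup(op(nil, tup(tup(7, x1, x1), tup(x1, x1, nil), op(unit, d))), tup(k, tup(tup(7, x1, x1), tup(x1, x1, nil), op(unit, d)), tup(tup(7, x1, x1), tup(x1, x1, nil), op(unit, d))), op(unit, unit))).
Bind x1 := unit; substituting into the remaining equation gives: tup(k, s, t) = tup(k, tup(tup(unit, 7, nil), d, tup(unit, 7, nil)), tup(op(nil, tup(tup(7, unit, unit), tup(unit, unit, nil), op(unit, d))), tup(k, tup(tup(7, unit, unit), tup(unit, unit, nil), op(unit, d)), tup(tup(7, unit, unit), tup(unit, unit, nil), op(unit, d))), op(unit, unit))). Substituting into the earlier binding gives w := tup(tup(7, unit, unit), tup(unit, unit, nil), op(unit, d)).
Decompose tup/3: k = k,  s = tup(tup(unit, 7, nil), d, tup(unit, 7, nil)),  t = tup(op(nil, tup(tup(7, unit, unit), tup(unit, unit, nil), op(unit, d))), tup(k, tup(tup(7, unit, unit), tup(unit, unit, nil), op(unit, d)), tup(tup(7, unit, unit), tup(unit, unit, nil), op(unit, d))), op(unit, unit)).
Delete trivial equation k = k.
Bind s := tup(tup(unit, 7, nil), d, tup(unit, 7, nil)); no other remaining equation mentions s.
Bind t := tup(op(nil, tup(tup(7, unit, unit), tup(unit, unit, nil), op(unit, d))), tup(k, tup(tup(7, unit, unit), tup(unit, unit, nil), op(unit, d)), tup(tup(7, unit, unit), tup(unit, unit, nil), op(unit, d))), op(unit, unit)).
MGU = { w ↦ tup(tup(7, unit, unit), tup(unit, unit, nil), op(unit, d)), q ↦ k, y2 ↦ tup(unit, 7, nil), x1 ↦ unit, s ↦ tup(tup(unit, 7, nil), d, tup(unit, 7, nil)), t ↦ tup(op(nil, tup(tup(7, unit, unit), tup(unit, unit, nil), op(unit, d))), tup(k, tup(tup(7, unit, unit), tup(unit, unit, nil), op(unit, d)), tup(tup(7, unit, unit), tup(unit, unit, nil), op(unit, d))), op(unit, unit)) }, so w ↦ tup(tup(7, unit, unit), tup(unit, unit, nil), op(unit, d)).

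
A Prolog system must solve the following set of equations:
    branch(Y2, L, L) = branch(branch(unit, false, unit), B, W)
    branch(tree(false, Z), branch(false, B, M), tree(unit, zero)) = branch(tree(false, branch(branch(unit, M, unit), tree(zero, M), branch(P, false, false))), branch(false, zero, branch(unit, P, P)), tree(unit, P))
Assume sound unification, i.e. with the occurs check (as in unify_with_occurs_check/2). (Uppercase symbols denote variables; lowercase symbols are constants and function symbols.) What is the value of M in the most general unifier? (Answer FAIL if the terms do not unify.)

branch(unit, zero, zero)

Decompose branch/3: Y2 = branch(unit, false, unit),  L = B,  L = W.
Bind Y2 := branch(unit, false, unit); no other remaining equation mentions Y2.
Bind L := B; substituting into the one remaining equation that mentions L gives: B = W.
Bind B := W; substituting into the remaining equation gives: branch(tree(false, Z), branch(false, W, M), tree(unit, zero)) = branch(tree(false, branch(branch(unit, M, unit), tree(zero, M), branch(P, false, false))), branch(false, zero, branch(unit, P, P)), tree(unit, P)). Substituting into the earlier binding gives L := W.
Decompose branch/3: tree(false, Z) = tree(false, branch(branch(unit, M, unit), tree(zero, M), branch(P, false, false))),  branch(false, W, M) = branch(false, zero, branch(unit, P, P)),  tree(unit, zero) = tree(unit, P).
Decompose tree/2: false = false,  Z = branch(branch(unit, M, unit), tree(zero, M), branch(P, false, false)).
Delete trivial equation false = false.
Bind Z := branch(branch(unit, M, unit), tree(zero, M), branch(P, false, false)); no other remaining equation mentions Z.
Decompose branch/3: false = false,  W = zero,  M = branch(unit, P, P).
Delete trivial equation false = false.
Bind W := zero; no other remaining equation mentions W. Substituting into the earlier bindings gives L := zero, B := zero.
Bind M := branch(unit, P, P); no other remaining equation mentions M. Substituting into the earlier binding gives Z := branch(branch(unit, branch(unit, P, P), unit), tree(zero, branch(unit, P, P)), branch(P, false, false)).
Decompose tree/2: unit = unit,  zero = P.
Delete trivial equation unit = unit.
Bind P := zero. Substituting into the earlier bindings gives Z := branch(branch(unit, branch(unit, zero, zero), unit), tree(zero, branch(unit, zero, zero)), branch(zero, false, false)), M := branch(unit, zero, zero).
MGU = { Y2 = branch(unit, false, unit), L = zero, B = zero, Z = branch(branch(unit, branch(unit, zero, zero), unit), tree(zero, branch(unit, zero, zero)), branch(zero, false, false)), W = zero, M = branch(unit, zero, zero), P = zero }, so M = branch(unit, zero, zero).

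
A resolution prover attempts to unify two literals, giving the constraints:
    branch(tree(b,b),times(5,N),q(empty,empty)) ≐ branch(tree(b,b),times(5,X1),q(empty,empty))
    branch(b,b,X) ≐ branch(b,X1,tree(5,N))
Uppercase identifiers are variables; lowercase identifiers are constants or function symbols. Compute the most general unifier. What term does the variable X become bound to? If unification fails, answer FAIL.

tree(5,b)

Decompose branch/3: tree(b,b) ≐ tree(b,b),  times(5,N) ≐ times(5,X1),  q(empty,empty) ≐ q(empty,empty).
Delete trivial equation tree(b,b) ≐ tree(b,b).
Decompose times/2: 5 ≐ 5,  N ≐ X1.
Delete trivial equation 5 ≐ 5.
Bind N := X1; substituting into the one remaining equation that mentions N gives: branch(b,b,X) ≐ branch(b,X1,tree(5,X1)).
Delete trivial equation q(empty,empty) ≐ q(empty,empty).
Decompose branch/3: b ≐ b,  b ≐ X1,  X ≐ tree(5,X1).
Delete trivial equation b ≐ b.
Bind X1 := b; substituting into the remaining equation gives: X ≐ tree(5,b). Substituting into the earlier binding gives N := b.
Bind X := tree(5,b).
MGU = { N ↦ b, X1 ↦ b, X ↦ tree(5,b) }, so X ↦ tree(5,b).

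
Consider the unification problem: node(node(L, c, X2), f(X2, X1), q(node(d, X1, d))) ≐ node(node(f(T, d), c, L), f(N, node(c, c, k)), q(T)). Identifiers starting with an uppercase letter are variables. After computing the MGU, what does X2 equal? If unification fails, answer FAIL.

f(node(d, node(c, c, k), d), d)

Decompose node/3: node(L, c, X2) ≐ node(f(T, d), c, L),  f(X2, X1) ≐ f(N, node(c, c, k)),  q(node(d, X1, d)) ≐ q(T).
Decompose node/3: L ≐ f(T, d),  c ≐ c,  X2 ≐ L.
Bind L := f(T, d); substituting into the one remaining equation that mentions L gives: X2 ≐ f(T, d).
Delete trivial equation c ≐ c.
Bind X2 := f(T, d); substituting into the one remaining equation that mentions X2 gives: f(f(T, d), X1) ≐ f(N, node(c, c, k)).
Decompose f/2: f(T, d) ≐ N,  X1 ≐ node(c, c, k).
Bind N := f(T, d); no other remaining equation mentions N.
Bind X1 := node(c, c, k); substituting into the remaining equation gives: q(node(d, node(c, c, k), d)) ≐ q(T).
Decompose q/1: node(d, node(c, c, k), d) ≐ T.
Bind T := node(d, node(c, c, k), d). Substituting into the earlier bindings gives L := f(node(d, node(c, c, k), d), d), X2 := f(node(d, node(c, c, k), d), d), N := f(node(d, node(c, c, k), d), d).
MGU = { L -> f(node(d, node(c, c, k), d), d), X2 -> f(node(d, node(c, c, k), d), d), N -> f(node(d, node(c, c, k), d), d), X1 -> node(c, c, k), T -> node(d, node(c, c, k), d) }, so X2 -> f(node(d, node(c, c, k), d), d).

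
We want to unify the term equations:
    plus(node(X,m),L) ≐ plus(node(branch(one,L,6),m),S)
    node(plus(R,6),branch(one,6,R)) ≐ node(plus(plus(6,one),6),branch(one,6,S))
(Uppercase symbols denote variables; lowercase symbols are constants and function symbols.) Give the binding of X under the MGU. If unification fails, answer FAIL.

Decompose plus/2: node(X,m) ≐ node(branch(one,L,6),m),  L ≐ S.
Decompose node/2: X ≐ branch(one,L,6),  m ≐ m.
Bind X := branch(one,L,6); no other remaining equation mentions X.
Delete trivial equation m ≐ m.
Bind L := S; no other remaining equation mentions L. Substituting into the earlier binding gives X := branch(one,S,6).
Decompose node/2: plus(R,6) ≐ plus(plus(6,one),6),  branch(one,6,R) ≐ branch(one,6,S).
Decompose plus/2: R ≐ plus(6,one),  6 ≐ 6.
Bind R := plus(6,one); substituting into the one remaining equation that mentions R gives: branch(one,6,plus(6,one)) ≐ branch(one,6,S).
Delete trivial equation 6 ≐ 6.
Decompose branch/3: one ≐ one,  6 ≐ 6,  plus(6,one) ≐ S.
Delete trivial equation one ≐ one.
Delete trivial equation 6 ≐ 6.
Bind S := plus(6,one). Substituting into the earlier bindings gives X := branch(one,plus(6,one),6), L := plus(6,one).
MGU = { X -> branch(one,plus(6,one),6), L -> plus(6,one), R -> plus(6,one), S -> plus(6,one) }, so X -> branch(one,plus(6,one),6).

branch(one,plus(6,one),6)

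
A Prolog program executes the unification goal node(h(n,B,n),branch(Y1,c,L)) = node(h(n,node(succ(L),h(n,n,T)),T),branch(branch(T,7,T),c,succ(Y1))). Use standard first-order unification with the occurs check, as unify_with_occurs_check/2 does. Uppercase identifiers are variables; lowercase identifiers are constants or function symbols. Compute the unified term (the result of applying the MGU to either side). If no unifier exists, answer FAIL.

Decompose node/2: h(n,B,n) = h(n,node(succ(L),h(n,n,T)),T),  branch(Y1,c,L) = branch(branch(T,7,T),c,succ(Y1)).
Decompose h/3: n = n,  B = node(succ(L),h(n,n,T)),  n = T.
Delete trivial equation n = n.
Bind B := node(succ(L),h(n,n,T)); no other remaining equation mentions B.
Bind T := n; substituting into the remaining equation gives: branch(Y1,c,L) = branch(branch(n,7,n),c,succ(Y1)). Substituting into the earlier binding gives B := node(succ(L),h(n,n,n)).
Decompose branch/3: Y1 = branch(n,7,n),  c = c,  L = succ(Y1).
Bind Y1 := branch(n,7,n); substituting into the one remaining equation that mentions Y1 gives: L = succ(branch(n,7,n)).
Delete trivial equation c = c.
Bind L := succ(branch(n,7,n)). Substituting into the earlier binding gives B := node(succ(succ(branch(n,7,n))),h(n,n,n)).
Applying the MGU to either side gives node(h(n,node(succ(succ(branch(n,7,n))),h(n,n,n)),n),branch(branch(n,7,n),c,succ(branch(n,7,n)))).

node(h(n,node(succ(succ(branch(n,7,n))),h(n,n,n)),n),branch(branch(n,7,n),c,succ(branch(n,7,n))))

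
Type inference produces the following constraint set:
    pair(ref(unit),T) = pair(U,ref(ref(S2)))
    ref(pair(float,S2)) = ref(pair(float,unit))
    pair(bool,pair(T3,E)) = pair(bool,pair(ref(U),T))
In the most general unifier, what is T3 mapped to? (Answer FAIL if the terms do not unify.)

ref(ref(unit))

Decompose pair/2: ref(unit) = U,  T = ref(ref(S2)).
Bind U := ref(unit); substituting into the one remaining equation that mentions U gives: pair(bool,pair(T3,E)) = pair(bool,pair(ref(ref(unit)),T)).
Bind T := ref(ref(S2)); substituting into the one remaining equation that mentions T gives: pair(bool,pair(T3,E)) = pair(bool,pair(ref(ref(unit)),ref(ref(S2)))).
Decompose ref/1: pair(float,S2) = pair(float,unit).
Decompose pair/2: float = float,  S2 = unit.
Delete trivial equation float = float.
Bind S2 := unit; substituting into the remaining equation gives: pair(bool,pair(T3,E)) = pair(bool,pair(ref(ref(unit)),ref(ref(unit)))). Substituting into the earlier binding gives T := ref(ref(unit)).
Decompose pair/2: bool = bool,  pair(T3,E) = pair(ref(ref(unit)),ref(ref(unit))).
Delete trivial equation bool = bool.
Decompose pair/2: T3 = ref(ref(unit)),  E = ref(ref(unit)).
Bind T3 := ref(ref(unit)); no other remaining equation mentions T3.
Bind E := ref(ref(unit)).
MGU = { U := ref(unit), T := ref(ref(unit)), S2 := unit, T3 := ref(ref(unit)), E := ref(ref(unit)) }, so T3 := ref(ref(unit)).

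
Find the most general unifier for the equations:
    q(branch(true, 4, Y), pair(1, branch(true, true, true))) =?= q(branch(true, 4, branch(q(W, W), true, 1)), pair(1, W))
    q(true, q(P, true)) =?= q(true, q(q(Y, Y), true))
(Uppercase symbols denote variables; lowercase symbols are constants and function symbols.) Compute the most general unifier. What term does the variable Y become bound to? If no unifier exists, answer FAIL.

branch(q(branch(true, true, true), branch(true, true, true)), true, 1)

Decompose q/2: branch(true, 4, Y) =?= branch(true, 4, branch(q(W, W), true, 1)),  pair(1, branch(true, true, true)) =?= pair(1, W).
Decompose branch/3: true =?= true,  4 =?= 4,  Y =?= branch(q(W, W), true, 1).
Delete trivial equation true =?= true.
Delete trivial equation 4 =?= 4.
Bind Y := branch(q(W, W), true, 1); substituting into the one remaining equation that mentions Y gives: q(true, q(P, true)) =?= q(true, q(q(branch(q(W, W), true, 1), branch(q(W, W), true, 1)), true)).
Decompose pair/2: 1 =?= 1,  branch(true, true, true) =?= W.
Delete trivial equation 1 =?= 1.
Bind W := branch(true, true, true); substituting into the remaining equation gives: q(true, q(P, true)) =?= q(true, q(q(branch(q(branch(true, true, true), branch(true, true, true)), true, 1), branch(q(branch(true, true, true), branch(true, true, true)), true, 1)), true)). Substituting into the earlier binding gives Y := branch(q(branch(true, true, true), branch(true, true, true)), true, 1).
Decompose q/2: true =?= true,  q(P, true) =?= q(q(branch(q(branch(true, true, true), branch(true, true, true)), true, 1), branch(q(branch(true, true, true), branch(true, true, true)), true, 1)), true).
Delete trivial equation true =?= true.
Decompose q/2: P =?= q(branch(q(branch(true, true, true), branch(true, true, true)), true, 1), branch(q(branch(true, true, true), branch(true, true, true)), true, 1)),  true =?= true.
Bind P := q(branch(q(branch(true, true, true), branch(true, true, true)), true, 1), branch(q(branch(true, true, true), branch(true, true, true)), true, 1)); no other remaining equation mentions P.
Delete trivial equation true =?= true.
MGU = { Y ↦ branch(q(branch(true, true, true), branch(true, true, true)), true, 1), W ↦ branch(true, true, true), P ↦ q(branch(q(branch(true, true, true), branch(true, true, true)), true, 1), branch(q(branch(true, true, true), branch(true, true, true)), true, 1)) }, so Y ↦ branch(q(branch(true, true, true), branch(true, true, true)), true, 1).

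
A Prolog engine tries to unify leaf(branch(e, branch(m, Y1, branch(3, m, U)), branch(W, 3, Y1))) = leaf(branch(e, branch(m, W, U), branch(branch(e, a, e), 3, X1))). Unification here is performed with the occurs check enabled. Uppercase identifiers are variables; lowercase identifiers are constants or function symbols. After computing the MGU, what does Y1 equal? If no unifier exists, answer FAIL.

Decompose leaf/1: branch(e, branch(m, Y1, branch(3, m, U)), branch(W, 3, Y1)) = branch(e, branch(m, W, U), branch(branch(e, a, e), 3, X1)).
Decompose branch/3: e = e,  branch(m, Y1, branch(3, m, U)) = branch(m, W, U),  branch(W, 3, Y1) = branch(branch(e, a, e), 3, X1).
Delete trivial equation e = e.
Decompose branch/3: m = m,  Y1 = W,  branch(3, m, U) = U.
Delete trivial equation m = m.
Bind Y1 := W; substituting into the one remaining equation that mentions Y1 gives: branch(W, 3, W) = branch(branch(e, a, e), 3, X1).
Occurs check fails: U occurs in branch(3, m, U); the equation U = branch(3, m, U) has no finite solution.

FAIL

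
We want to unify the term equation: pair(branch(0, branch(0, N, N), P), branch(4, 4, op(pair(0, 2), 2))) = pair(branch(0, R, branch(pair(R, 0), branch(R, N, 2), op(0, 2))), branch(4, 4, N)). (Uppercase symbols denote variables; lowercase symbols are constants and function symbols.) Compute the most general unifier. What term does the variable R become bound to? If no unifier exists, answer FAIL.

Decompose pair/2: branch(0, branch(0, N, N), P) = branch(0, R, branch(pair(R, 0), branch(R, N, 2), op(0, 2))),  branch(4, 4, op(pair(0, 2), 2)) = branch(4, 4, N).
Decompose branch/3: 0 = 0,  branch(0, N, N) = R,  P = branch(pair(R, 0), branch(R, N, 2), op(0, 2)).
Delete trivial equation 0 = 0.
Bind R := branch(0, N, N); substituting into the one remaining equation that mentions R gives: P = branch(pair(branch(0, N, N), 0), branch(branch(0, N, N), N, 2), op(0, 2)).
Bind P := branch(pair(branch(0, N, N), 0), branch(branch(0, N, N), N, 2), op(0, 2)); no other remaining equation mentions P.
Decompose branch/3: 4 = 4,  4 = 4,  op(pair(0, 2), 2) = N.
Delete trivial equation 4 = 4.
Delete trivial equation 4 = 4.
Bind N := op(pair(0, 2), 2). Substituting into the earlier bindings gives R := branch(0, op(pair(0, 2), 2), op(pair(0, 2), 2)), P := branch(pair(branch(0, op(pair(0, 2), 2), op(pair(0, 2), 2)), 0), branch(branch(0, op(pair(0, 2), 2), op(pair(0, 2), 2)), op(pair(0, 2), 2), 2), op(0, 2)).
MGU = { R := branch(0, op(pair(0, 2), 2), op(pair(0, 2), 2)), P := branch(pair(branch(0, op(pair(0, 2), 2), op(pair(0, 2), 2)), 0), branch(branch(0, op(pair(0, 2), 2), op(pair(0, 2), 2)), op(pair(0, 2), 2), 2), op(0, 2)), N := op(pair(0, 2), 2) }, so R := branch(0, op(pair(0, 2), 2), op(pair(0, 2), 2)).

branch(0, op(pair(0, 2), 2), op(pair(0, 2), 2))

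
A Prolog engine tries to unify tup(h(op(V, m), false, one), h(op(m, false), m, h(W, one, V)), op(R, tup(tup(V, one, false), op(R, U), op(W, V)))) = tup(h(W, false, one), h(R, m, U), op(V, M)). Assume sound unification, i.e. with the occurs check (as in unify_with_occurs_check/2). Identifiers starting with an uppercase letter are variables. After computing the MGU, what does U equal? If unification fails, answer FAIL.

Decompose tup/3: h(op(V, m), false, one) = h(W, false, one),  h(op(m, false), m, h(W, one, V)) = h(R, m, U),  op(R, tup(tup(V, one, false), op(R, U), op(W, V))) = op(V, M).
Decompose h/3: op(V, m) = W,  false = false,  one = one.
Bind W := op(V, m); substituting into the 2 remaining equations that mention W gives: h(op(m, false), m, h(op(V, m), one, V)) = h(R, m, U),  op(R, tup(tup(V, one, false), op(R, U), op(op(V, m), V))) = op(V, M).
Delete trivial equation false = false.
Delete trivial equation one = one.
Decompose h/3: op(m, false) = R,  m = m,  h(op(V, m), one, V) = U.
Bind R := op(m, false); substituting into the one remaining equation that mentions R gives: op(op(m, false), tup(tup(V, one, false), op(op(m, false), U), op(op(V, m), V))) = op(V, M).
Delete trivial equation m = m.
Bind U := h(op(V, m), one, V); substituting into the remaining equation gives: op(op(m, false), tup(tup(V, one, false), op(op(m, false), h(op(V, m), one, V)), op(op(V, m), V))) = op(V, M).
Decompose op/2: op(m, false) = V,  tup(tup(V, one, false), op(op(m, false), h(op(V, m), one, V)), op(op(V, m), V)) = M.
Bind V := op(m, false); substituting into the remaining equation gives: tup(tup(op(m, false), one, false), op(op(m, false), h(op(op(m, false), m), one, op(m, false))), op(op(op(m, false), m), op(m, false))) = M. Substituting into the earlier bindings gives W := op(op(m, false), m), U := h(op(op(m, false), m), one, op(m, false)).
Bind M := tup(tup(op(m, false), one, false), op(op(m, false), h(op(op(m, false), m), one, op(m, false))), op(op(op(m, false), m), op(m, false))).
MGU = { W = op(op(m, false), m), R = op(m, false), U = h(op(op(m, false), m), one, op(m, false)), V = op(m, false), M = tup(tup(op(m, false), one, false), op(op(m, false), h(op(op(m, false), m), one, op(m, false))), op(op(op(m, false), m), op(m, false))) }, so U = h(op(op(m, false), m), one, op(m, false)).

h(op(op(m, false), m), one, op(m, false))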